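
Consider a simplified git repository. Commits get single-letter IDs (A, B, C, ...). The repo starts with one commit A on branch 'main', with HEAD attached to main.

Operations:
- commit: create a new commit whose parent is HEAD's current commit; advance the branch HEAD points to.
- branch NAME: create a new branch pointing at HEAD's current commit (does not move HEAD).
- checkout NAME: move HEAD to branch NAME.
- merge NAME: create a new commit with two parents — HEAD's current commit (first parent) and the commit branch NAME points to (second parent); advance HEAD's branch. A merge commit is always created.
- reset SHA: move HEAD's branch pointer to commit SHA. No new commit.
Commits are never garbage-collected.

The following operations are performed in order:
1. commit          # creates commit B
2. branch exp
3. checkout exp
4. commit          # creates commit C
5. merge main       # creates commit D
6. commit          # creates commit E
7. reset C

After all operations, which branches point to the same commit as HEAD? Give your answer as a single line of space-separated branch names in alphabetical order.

Answer: exp

Derivation:
After op 1 (commit): HEAD=main@B [main=B]
After op 2 (branch): HEAD=main@B [exp=B main=B]
After op 3 (checkout): HEAD=exp@B [exp=B main=B]
After op 4 (commit): HEAD=exp@C [exp=C main=B]
After op 5 (merge): HEAD=exp@D [exp=D main=B]
After op 6 (commit): HEAD=exp@E [exp=E main=B]
After op 7 (reset): HEAD=exp@C [exp=C main=B]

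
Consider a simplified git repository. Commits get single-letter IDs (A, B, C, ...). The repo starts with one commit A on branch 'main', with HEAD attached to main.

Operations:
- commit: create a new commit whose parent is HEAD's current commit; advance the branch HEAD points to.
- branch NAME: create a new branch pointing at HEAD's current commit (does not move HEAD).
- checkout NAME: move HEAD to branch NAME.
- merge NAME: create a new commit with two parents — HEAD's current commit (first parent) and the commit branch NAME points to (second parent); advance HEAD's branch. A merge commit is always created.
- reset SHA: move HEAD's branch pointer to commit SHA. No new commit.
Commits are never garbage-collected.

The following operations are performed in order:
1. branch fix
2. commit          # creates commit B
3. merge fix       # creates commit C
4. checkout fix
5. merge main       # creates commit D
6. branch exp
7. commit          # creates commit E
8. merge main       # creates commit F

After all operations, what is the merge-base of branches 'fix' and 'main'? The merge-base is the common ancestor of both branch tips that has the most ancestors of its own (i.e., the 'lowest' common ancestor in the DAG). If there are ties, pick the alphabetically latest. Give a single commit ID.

Answer: C

Derivation:
After op 1 (branch): HEAD=main@A [fix=A main=A]
After op 2 (commit): HEAD=main@B [fix=A main=B]
After op 3 (merge): HEAD=main@C [fix=A main=C]
After op 4 (checkout): HEAD=fix@A [fix=A main=C]
After op 5 (merge): HEAD=fix@D [fix=D main=C]
After op 6 (branch): HEAD=fix@D [exp=D fix=D main=C]
After op 7 (commit): HEAD=fix@E [exp=D fix=E main=C]
After op 8 (merge): HEAD=fix@F [exp=D fix=F main=C]
ancestors(fix=F): ['A', 'B', 'C', 'D', 'E', 'F']
ancestors(main=C): ['A', 'B', 'C']
common: ['A', 'B', 'C']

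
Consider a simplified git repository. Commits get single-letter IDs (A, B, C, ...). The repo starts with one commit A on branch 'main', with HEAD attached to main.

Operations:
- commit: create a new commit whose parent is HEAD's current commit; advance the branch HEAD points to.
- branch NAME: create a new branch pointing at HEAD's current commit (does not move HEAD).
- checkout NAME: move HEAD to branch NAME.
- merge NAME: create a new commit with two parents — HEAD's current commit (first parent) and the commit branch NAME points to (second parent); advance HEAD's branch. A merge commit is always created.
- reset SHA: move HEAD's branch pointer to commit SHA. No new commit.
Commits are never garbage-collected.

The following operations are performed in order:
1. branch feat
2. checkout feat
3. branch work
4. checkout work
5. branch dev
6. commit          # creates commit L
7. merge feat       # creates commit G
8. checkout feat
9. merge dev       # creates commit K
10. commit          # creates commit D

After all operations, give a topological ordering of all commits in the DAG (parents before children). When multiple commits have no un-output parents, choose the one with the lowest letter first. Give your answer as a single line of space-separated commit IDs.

Answer: A K D L G

Derivation:
After op 1 (branch): HEAD=main@A [feat=A main=A]
After op 2 (checkout): HEAD=feat@A [feat=A main=A]
After op 3 (branch): HEAD=feat@A [feat=A main=A work=A]
After op 4 (checkout): HEAD=work@A [feat=A main=A work=A]
After op 5 (branch): HEAD=work@A [dev=A feat=A main=A work=A]
After op 6 (commit): HEAD=work@L [dev=A feat=A main=A work=L]
After op 7 (merge): HEAD=work@G [dev=A feat=A main=A work=G]
After op 8 (checkout): HEAD=feat@A [dev=A feat=A main=A work=G]
After op 9 (merge): HEAD=feat@K [dev=A feat=K main=A work=G]
After op 10 (commit): HEAD=feat@D [dev=A feat=D main=A work=G]
commit A: parents=[]
commit D: parents=['K']
commit G: parents=['L', 'A']
commit K: parents=['A', 'A']
commit L: parents=['A']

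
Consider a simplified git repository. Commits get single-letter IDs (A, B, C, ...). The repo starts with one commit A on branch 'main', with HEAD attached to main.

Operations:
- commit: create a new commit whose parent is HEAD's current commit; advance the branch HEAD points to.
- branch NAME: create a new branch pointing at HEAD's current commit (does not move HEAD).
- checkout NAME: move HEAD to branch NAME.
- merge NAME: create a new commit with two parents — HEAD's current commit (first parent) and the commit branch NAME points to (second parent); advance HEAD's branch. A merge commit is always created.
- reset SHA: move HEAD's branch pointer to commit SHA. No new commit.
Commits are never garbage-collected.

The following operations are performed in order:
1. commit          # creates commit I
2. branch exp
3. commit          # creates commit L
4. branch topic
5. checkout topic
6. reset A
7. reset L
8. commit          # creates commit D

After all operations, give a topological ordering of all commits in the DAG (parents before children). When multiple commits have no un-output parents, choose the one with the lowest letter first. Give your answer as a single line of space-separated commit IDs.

Answer: A I L D

Derivation:
After op 1 (commit): HEAD=main@I [main=I]
After op 2 (branch): HEAD=main@I [exp=I main=I]
After op 3 (commit): HEAD=main@L [exp=I main=L]
After op 4 (branch): HEAD=main@L [exp=I main=L topic=L]
After op 5 (checkout): HEAD=topic@L [exp=I main=L topic=L]
After op 6 (reset): HEAD=topic@A [exp=I main=L topic=A]
After op 7 (reset): HEAD=topic@L [exp=I main=L topic=L]
After op 8 (commit): HEAD=topic@D [exp=I main=L topic=D]
commit A: parents=[]
commit D: parents=['L']
commit I: parents=['A']
commit L: parents=['I']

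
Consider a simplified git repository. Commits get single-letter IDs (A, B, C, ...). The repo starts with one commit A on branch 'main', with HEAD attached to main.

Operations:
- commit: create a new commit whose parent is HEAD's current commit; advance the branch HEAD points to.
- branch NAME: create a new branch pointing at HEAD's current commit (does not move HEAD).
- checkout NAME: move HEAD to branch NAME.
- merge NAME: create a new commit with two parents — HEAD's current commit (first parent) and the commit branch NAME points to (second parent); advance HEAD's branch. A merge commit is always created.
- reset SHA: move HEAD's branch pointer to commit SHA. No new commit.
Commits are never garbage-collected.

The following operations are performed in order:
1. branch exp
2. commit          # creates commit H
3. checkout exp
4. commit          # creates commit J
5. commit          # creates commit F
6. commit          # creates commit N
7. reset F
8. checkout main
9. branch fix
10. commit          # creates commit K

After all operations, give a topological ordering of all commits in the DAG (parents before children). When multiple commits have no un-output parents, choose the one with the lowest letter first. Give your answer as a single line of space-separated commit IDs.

Answer: A H J F K N

Derivation:
After op 1 (branch): HEAD=main@A [exp=A main=A]
After op 2 (commit): HEAD=main@H [exp=A main=H]
After op 3 (checkout): HEAD=exp@A [exp=A main=H]
After op 4 (commit): HEAD=exp@J [exp=J main=H]
After op 5 (commit): HEAD=exp@F [exp=F main=H]
After op 6 (commit): HEAD=exp@N [exp=N main=H]
After op 7 (reset): HEAD=exp@F [exp=F main=H]
After op 8 (checkout): HEAD=main@H [exp=F main=H]
After op 9 (branch): HEAD=main@H [exp=F fix=H main=H]
After op 10 (commit): HEAD=main@K [exp=F fix=H main=K]
commit A: parents=[]
commit F: parents=['J']
commit H: parents=['A']
commit J: parents=['A']
commit K: parents=['H']
commit N: parents=['F']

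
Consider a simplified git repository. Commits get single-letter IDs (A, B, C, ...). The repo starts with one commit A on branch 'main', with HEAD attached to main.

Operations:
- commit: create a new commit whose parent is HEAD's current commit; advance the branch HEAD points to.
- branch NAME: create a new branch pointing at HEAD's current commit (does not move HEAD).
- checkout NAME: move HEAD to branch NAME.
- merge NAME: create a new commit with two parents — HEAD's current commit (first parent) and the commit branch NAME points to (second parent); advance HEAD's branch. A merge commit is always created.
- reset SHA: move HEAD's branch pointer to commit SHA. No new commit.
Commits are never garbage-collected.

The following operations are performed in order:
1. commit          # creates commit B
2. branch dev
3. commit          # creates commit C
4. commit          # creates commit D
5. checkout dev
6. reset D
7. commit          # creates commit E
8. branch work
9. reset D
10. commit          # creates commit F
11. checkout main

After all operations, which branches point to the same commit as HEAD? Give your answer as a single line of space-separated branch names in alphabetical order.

Answer: main

Derivation:
After op 1 (commit): HEAD=main@B [main=B]
After op 2 (branch): HEAD=main@B [dev=B main=B]
After op 3 (commit): HEAD=main@C [dev=B main=C]
After op 4 (commit): HEAD=main@D [dev=B main=D]
After op 5 (checkout): HEAD=dev@B [dev=B main=D]
After op 6 (reset): HEAD=dev@D [dev=D main=D]
After op 7 (commit): HEAD=dev@E [dev=E main=D]
After op 8 (branch): HEAD=dev@E [dev=E main=D work=E]
After op 9 (reset): HEAD=dev@D [dev=D main=D work=E]
After op 10 (commit): HEAD=dev@F [dev=F main=D work=E]
After op 11 (checkout): HEAD=main@D [dev=F main=D work=E]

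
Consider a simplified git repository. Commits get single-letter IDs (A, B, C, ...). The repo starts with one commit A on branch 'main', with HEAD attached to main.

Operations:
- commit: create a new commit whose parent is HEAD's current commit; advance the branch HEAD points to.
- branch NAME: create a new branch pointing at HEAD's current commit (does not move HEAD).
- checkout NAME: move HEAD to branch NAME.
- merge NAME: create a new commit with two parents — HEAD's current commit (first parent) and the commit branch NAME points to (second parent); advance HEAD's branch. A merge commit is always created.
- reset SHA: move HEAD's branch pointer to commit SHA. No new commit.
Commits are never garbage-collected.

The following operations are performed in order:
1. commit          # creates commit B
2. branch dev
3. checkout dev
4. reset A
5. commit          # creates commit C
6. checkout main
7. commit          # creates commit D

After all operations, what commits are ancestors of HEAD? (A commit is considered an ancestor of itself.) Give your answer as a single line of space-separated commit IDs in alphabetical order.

After op 1 (commit): HEAD=main@B [main=B]
After op 2 (branch): HEAD=main@B [dev=B main=B]
After op 3 (checkout): HEAD=dev@B [dev=B main=B]
After op 4 (reset): HEAD=dev@A [dev=A main=B]
After op 5 (commit): HEAD=dev@C [dev=C main=B]
After op 6 (checkout): HEAD=main@B [dev=C main=B]
After op 7 (commit): HEAD=main@D [dev=C main=D]

Answer: A B D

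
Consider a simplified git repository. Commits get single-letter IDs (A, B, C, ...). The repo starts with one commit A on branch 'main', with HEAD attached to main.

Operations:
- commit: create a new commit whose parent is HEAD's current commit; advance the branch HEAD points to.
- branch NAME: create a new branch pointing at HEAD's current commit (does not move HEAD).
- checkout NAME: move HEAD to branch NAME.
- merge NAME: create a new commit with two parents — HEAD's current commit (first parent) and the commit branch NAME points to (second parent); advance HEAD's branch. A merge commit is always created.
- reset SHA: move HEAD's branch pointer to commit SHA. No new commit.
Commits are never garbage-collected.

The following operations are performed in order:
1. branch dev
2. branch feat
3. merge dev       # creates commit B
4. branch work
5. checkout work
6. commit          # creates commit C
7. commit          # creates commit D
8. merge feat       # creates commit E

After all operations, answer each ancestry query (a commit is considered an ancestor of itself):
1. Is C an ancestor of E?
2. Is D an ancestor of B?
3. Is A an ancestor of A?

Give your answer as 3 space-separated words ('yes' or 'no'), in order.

After op 1 (branch): HEAD=main@A [dev=A main=A]
After op 2 (branch): HEAD=main@A [dev=A feat=A main=A]
After op 3 (merge): HEAD=main@B [dev=A feat=A main=B]
After op 4 (branch): HEAD=main@B [dev=A feat=A main=B work=B]
After op 5 (checkout): HEAD=work@B [dev=A feat=A main=B work=B]
After op 6 (commit): HEAD=work@C [dev=A feat=A main=B work=C]
After op 7 (commit): HEAD=work@D [dev=A feat=A main=B work=D]
After op 8 (merge): HEAD=work@E [dev=A feat=A main=B work=E]
ancestors(E) = {A,B,C,D,E}; C in? yes
ancestors(B) = {A,B}; D in? no
ancestors(A) = {A}; A in? yes

Answer: yes no yes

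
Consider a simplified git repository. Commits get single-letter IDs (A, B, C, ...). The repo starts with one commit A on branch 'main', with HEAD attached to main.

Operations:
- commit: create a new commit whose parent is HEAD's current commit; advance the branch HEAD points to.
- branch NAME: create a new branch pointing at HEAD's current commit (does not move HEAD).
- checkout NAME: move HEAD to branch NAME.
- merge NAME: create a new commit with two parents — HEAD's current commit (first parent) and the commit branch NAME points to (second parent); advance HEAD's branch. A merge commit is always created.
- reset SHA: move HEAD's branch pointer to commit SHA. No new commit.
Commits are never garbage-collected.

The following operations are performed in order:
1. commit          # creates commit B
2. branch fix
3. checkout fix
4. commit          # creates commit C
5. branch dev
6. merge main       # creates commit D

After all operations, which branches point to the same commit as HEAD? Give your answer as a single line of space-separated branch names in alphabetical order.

Answer: fix

Derivation:
After op 1 (commit): HEAD=main@B [main=B]
After op 2 (branch): HEAD=main@B [fix=B main=B]
After op 3 (checkout): HEAD=fix@B [fix=B main=B]
After op 4 (commit): HEAD=fix@C [fix=C main=B]
After op 5 (branch): HEAD=fix@C [dev=C fix=C main=B]
After op 6 (merge): HEAD=fix@D [dev=C fix=D main=B]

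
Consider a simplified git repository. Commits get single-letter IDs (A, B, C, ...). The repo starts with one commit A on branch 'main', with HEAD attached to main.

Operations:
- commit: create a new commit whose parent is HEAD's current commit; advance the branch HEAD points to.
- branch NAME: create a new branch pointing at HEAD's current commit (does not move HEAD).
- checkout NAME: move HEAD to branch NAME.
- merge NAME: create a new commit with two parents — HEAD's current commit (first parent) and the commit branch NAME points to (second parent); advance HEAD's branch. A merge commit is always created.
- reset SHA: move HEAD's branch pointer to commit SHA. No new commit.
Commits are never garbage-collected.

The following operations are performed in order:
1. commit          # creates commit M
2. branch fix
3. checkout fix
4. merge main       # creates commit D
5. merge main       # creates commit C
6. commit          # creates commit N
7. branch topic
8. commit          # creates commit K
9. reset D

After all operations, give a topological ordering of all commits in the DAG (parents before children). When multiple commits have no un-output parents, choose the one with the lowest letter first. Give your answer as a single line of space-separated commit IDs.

After op 1 (commit): HEAD=main@M [main=M]
After op 2 (branch): HEAD=main@M [fix=M main=M]
After op 3 (checkout): HEAD=fix@M [fix=M main=M]
After op 4 (merge): HEAD=fix@D [fix=D main=M]
After op 5 (merge): HEAD=fix@C [fix=C main=M]
After op 6 (commit): HEAD=fix@N [fix=N main=M]
After op 7 (branch): HEAD=fix@N [fix=N main=M topic=N]
After op 8 (commit): HEAD=fix@K [fix=K main=M topic=N]
After op 9 (reset): HEAD=fix@D [fix=D main=M topic=N]
commit A: parents=[]
commit C: parents=['D', 'M']
commit D: parents=['M', 'M']
commit K: parents=['N']
commit M: parents=['A']
commit N: parents=['C']

Answer: A M D C N K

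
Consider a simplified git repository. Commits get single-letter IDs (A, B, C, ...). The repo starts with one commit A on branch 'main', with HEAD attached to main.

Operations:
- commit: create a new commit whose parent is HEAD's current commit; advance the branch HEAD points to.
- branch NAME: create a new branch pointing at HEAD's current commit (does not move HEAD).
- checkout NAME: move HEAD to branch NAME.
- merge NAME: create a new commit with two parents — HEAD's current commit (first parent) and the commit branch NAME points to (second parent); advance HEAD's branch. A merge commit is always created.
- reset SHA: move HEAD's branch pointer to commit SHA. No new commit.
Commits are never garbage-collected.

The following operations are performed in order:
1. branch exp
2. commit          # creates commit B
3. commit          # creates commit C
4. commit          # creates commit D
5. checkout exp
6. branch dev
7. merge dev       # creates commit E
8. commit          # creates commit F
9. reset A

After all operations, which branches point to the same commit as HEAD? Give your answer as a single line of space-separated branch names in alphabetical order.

Answer: dev exp

Derivation:
After op 1 (branch): HEAD=main@A [exp=A main=A]
After op 2 (commit): HEAD=main@B [exp=A main=B]
After op 3 (commit): HEAD=main@C [exp=A main=C]
After op 4 (commit): HEAD=main@D [exp=A main=D]
After op 5 (checkout): HEAD=exp@A [exp=A main=D]
After op 6 (branch): HEAD=exp@A [dev=A exp=A main=D]
After op 7 (merge): HEAD=exp@E [dev=A exp=E main=D]
After op 8 (commit): HEAD=exp@F [dev=A exp=F main=D]
After op 9 (reset): HEAD=exp@A [dev=A exp=A main=D]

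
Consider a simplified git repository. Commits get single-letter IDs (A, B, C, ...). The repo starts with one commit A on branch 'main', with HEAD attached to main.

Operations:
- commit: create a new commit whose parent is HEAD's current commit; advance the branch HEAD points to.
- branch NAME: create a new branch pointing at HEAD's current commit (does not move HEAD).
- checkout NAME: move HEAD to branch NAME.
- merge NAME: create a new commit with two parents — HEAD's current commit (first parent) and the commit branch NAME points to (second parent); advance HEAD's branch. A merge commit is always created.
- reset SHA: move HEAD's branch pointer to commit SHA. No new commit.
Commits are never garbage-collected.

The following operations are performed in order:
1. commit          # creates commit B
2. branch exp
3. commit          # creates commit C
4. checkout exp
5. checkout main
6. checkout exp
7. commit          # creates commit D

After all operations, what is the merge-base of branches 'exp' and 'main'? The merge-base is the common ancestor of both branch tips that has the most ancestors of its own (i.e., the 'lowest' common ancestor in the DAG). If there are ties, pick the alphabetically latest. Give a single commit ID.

Answer: B

Derivation:
After op 1 (commit): HEAD=main@B [main=B]
After op 2 (branch): HEAD=main@B [exp=B main=B]
After op 3 (commit): HEAD=main@C [exp=B main=C]
After op 4 (checkout): HEAD=exp@B [exp=B main=C]
After op 5 (checkout): HEAD=main@C [exp=B main=C]
After op 6 (checkout): HEAD=exp@B [exp=B main=C]
After op 7 (commit): HEAD=exp@D [exp=D main=C]
ancestors(exp=D): ['A', 'B', 'D']
ancestors(main=C): ['A', 'B', 'C']
common: ['A', 'B']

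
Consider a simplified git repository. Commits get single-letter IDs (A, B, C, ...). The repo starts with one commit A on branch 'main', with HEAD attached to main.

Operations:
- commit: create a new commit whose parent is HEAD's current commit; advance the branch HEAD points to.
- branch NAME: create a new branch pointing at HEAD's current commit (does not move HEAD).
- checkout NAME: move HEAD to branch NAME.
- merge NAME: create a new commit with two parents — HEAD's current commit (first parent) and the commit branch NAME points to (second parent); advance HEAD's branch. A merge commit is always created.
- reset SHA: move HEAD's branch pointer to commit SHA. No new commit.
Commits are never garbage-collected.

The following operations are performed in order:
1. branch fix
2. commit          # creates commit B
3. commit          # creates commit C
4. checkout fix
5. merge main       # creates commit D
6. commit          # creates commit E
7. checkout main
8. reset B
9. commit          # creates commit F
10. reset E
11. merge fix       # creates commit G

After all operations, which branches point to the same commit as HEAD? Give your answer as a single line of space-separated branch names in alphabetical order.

Answer: main

Derivation:
After op 1 (branch): HEAD=main@A [fix=A main=A]
After op 2 (commit): HEAD=main@B [fix=A main=B]
After op 3 (commit): HEAD=main@C [fix=A main=C]
After op 4 (checkout): HEAD=fix@A [fix=A main=C]
After op 5 (merge): HEAD=fix@D [fix=D main=C]
After op 6 (commit): HEAD=fix@E [fix=E main=C]
After op 7 (checkout): HEAD=main@C [fix=E main=C]
After op 8 (reset): HEAD=main@B [fix=E main=B]
After op 9 (commit): HEAD=main@F [fix=E main=F]
After op 10 (reset): HEAD=main@E [fix=E main=E]
After op 11 (merge): HEAD=main@G [fix=E main=G]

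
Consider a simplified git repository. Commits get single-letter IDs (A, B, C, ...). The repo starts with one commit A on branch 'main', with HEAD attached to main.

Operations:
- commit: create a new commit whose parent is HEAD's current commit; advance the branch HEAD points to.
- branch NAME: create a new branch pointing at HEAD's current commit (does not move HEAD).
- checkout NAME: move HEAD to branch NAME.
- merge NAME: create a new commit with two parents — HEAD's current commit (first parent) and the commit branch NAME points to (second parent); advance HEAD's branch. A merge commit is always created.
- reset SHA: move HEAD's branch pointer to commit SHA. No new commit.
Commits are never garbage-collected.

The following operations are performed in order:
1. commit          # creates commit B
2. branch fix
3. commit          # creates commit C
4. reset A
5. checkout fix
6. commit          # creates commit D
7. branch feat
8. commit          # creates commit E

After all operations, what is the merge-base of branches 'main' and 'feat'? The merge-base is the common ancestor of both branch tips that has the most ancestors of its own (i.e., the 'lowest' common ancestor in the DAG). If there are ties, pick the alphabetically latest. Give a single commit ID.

After op 1 (commit): HEAD=main@B [main=B]
After op 2 (branch): HEAD=main@B [fix=B main=B]
After op 3 (commit): HEAD=main@C [fix=B main=C]
After op 4 (reset): HEAD=main@A [fix=B main=A]
After op 5 (checkout): HEAD=fix@B [fix=B main=A]
After op 6 (commit): HEAD=fix@D [fix=D main=A]
After op 7 (branch): HEAD=fix@D [feat=D fix=D main=A]
After op 8 (commit): HEAD=fix@E [feat=D fix=E main=A]
ancestors(main=A): ['A']
ancestors(feat=D): ['A', 'B', 'D']
common: ['A']

Answer: A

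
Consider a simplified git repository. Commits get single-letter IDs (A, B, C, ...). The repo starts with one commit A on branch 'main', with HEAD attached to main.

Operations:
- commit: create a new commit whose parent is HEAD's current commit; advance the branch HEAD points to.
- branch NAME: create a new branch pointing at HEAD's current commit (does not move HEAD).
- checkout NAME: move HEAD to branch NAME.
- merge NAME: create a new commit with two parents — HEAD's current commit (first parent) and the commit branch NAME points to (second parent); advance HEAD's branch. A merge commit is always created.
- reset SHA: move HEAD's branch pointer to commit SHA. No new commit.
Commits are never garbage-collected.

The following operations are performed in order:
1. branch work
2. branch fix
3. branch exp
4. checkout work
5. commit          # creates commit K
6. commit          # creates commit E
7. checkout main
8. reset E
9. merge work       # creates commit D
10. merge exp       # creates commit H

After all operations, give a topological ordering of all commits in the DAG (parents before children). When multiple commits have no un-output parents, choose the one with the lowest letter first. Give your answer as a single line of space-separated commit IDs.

Answer: A K E D H

Derivation:
After op 1 (branch): HEAD=main@A [main=A work=A]
After op 2 (branch): HEAD=main@A [fix=A main=A work=A]
After op 3 (branch): HEAD=main@A [exp=A fix=A main=A work=A]
After op 4 (checkout): HEAD=work@A [exp=A fix=A main=A work=A]
After op 5 (commit): HEAD=work@K [exp=A fix=A main=A work=K]
After op 6 (commit): HEAD=work@E [exp=A fix=A main=A work=E]
After op 7 (checkout): HEAD=main@A [exp=A fix=A main=A work=E]
After op 8 (reset): HEAD=main@E [exp=A fix=A main=E work=E]
After op 9 (merge): HEAD=main@D [exp=A fix=A main=D work=E]
After op 10 (merge): HEAD=main@H [exp=A fix=A main=H work=E]
commit A: parents=[]
commit D: parents=['E', 'E']
commit E: parents=['K']
commit H: parents=['D', 'A']
commit K: parents=['A']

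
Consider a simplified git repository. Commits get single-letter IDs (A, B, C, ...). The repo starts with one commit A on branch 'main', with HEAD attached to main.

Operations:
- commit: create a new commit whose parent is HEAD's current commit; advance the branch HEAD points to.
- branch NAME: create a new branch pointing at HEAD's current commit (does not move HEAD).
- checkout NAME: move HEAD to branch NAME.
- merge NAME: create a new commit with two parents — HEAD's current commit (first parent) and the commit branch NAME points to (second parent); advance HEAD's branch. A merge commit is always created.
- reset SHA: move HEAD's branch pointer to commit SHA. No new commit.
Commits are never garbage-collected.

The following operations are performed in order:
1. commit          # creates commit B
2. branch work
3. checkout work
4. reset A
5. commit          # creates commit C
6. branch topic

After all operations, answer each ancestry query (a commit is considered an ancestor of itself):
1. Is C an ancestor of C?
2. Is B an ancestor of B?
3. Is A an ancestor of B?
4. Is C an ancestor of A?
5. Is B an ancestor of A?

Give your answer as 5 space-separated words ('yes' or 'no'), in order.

After op 1 (commit): HEAD=main@B [main=B]
After op 2 (branch): HEAD=main@B [main=B work=B]
After op 3 (checkout): HEAD=work@B [main=B work=B]
After op 4 (reset): HEAD=work@A [main=B work=A]
After op 5 (commit): HEAD=work@C [main=B work=C]
After op 6 (branch): HEAD=work@C [main=B topic=C work=C]
ancestors(C) = {A,C}; C in? yes
ancestors(B) = {A,B}; B in? yes
ancestors(B) = {A,B}; A in? yes
ancestors(A) = {A}; C in? no
ancestors(A) = {A}; B in? no

Answer: yes yes yes no no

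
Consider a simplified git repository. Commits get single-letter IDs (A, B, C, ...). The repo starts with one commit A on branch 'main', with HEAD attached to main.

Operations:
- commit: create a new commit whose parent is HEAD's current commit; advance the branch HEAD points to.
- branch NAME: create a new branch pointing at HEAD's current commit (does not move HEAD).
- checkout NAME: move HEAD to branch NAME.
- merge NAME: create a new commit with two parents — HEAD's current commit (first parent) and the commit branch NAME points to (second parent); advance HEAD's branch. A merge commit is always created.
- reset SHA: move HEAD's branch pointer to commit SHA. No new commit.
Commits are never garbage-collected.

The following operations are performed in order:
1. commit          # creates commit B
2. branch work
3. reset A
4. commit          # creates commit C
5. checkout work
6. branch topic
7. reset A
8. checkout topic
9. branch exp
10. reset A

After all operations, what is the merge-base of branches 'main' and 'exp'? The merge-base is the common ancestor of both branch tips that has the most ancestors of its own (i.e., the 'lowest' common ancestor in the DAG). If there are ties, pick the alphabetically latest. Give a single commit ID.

After op 1 (commit): HEAD=main@B [main=B]
After op 2 (branch): HEAD=main@B [main=B work=B]
After op 3 (reset): HEAD=main@A [main=A work=B]
After op 4 (commit): HEAD=main@C [main=C work=B]
After op 5 (checkout): HEAD=work@B [main=C work=B]
After op 6 (branch): HEAD=work@B [main=C topic=B work=B]
After op 7 (reset): HEAD=work@A [main=C topic=B work=A]
After op 8 (checkout): HEAD=topic@B [main=C topic=B work=A]
After op 9 (branch): HEAD=topic@B [exp=B main=C topic=B work=A]
After op 10 (reset): HEAD=topic@A [exp=B main=C topic=A work=A]
ancestors(main=C): ['A', 'C']
ancestors(exp=B): ['A', 'B']
common: ['A']

Answer: A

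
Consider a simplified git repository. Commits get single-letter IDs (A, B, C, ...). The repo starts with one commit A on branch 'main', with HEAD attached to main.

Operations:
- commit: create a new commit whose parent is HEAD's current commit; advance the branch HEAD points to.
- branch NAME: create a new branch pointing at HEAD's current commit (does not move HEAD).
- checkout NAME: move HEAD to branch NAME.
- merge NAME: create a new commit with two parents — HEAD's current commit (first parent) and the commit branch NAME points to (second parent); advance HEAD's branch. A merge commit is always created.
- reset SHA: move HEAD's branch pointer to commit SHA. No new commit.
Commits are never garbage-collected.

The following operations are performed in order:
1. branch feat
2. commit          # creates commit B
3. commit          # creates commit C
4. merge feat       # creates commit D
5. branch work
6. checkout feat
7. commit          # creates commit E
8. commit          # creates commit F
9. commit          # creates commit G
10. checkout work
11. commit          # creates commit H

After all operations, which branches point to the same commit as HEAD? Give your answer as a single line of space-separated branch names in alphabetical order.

After op 1 (branch): HEAD=main@A [feat=A main=A]
After op 2 (commit): HEAD=main@B [feat=A main=B]
After op 3 (commit): HEAD=main@C [feat=A main=C]
After op 4 (merge): HEAD=main@D [feat=A main=D]
After op 5 (branch): HEAD=main@D [feat=A main=D work=D]
After op 6 (checkout): HEAD=feat@A [feat=A main=D work=D]
After op 7 (commit): HEAD=feat@E [feat=E main=D work=D]
After op 8 (commit): HEAD=feat@F [feat=F main=D work=D]
After op 9 (commit): HEAD=feat@G [feat=G main=D work=D]
After op 10 (checkout): HEAD=work@D [feat=G main=D work=D]
After op 11 (commit): HEAD=work@H [feat=G main=D work=H]

Answer: work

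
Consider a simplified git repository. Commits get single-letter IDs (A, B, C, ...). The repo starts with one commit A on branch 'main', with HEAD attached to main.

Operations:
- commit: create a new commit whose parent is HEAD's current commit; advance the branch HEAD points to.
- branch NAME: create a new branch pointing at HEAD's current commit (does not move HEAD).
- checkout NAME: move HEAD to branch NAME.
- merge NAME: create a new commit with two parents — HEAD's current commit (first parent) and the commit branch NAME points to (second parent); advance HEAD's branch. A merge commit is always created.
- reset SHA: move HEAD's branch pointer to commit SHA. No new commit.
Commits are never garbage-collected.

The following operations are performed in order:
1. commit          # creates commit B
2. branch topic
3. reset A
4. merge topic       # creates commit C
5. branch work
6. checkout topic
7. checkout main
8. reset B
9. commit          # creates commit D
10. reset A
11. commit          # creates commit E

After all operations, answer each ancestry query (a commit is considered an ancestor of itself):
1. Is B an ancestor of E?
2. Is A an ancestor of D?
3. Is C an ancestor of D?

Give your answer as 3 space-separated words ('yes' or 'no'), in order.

After op 1 (commit): HEAD=main@B [main=B]
After op 2 (branch): HEAD=main@B [main=B topic=B]
After op 3 (reset): HEAD=main@A [main=A topic=B]
After op 4 (merge): HEAD=main@C [main=C topic=B]
After op 5 (branch): HEAD=main@C [main=C topic=B work=C]
After op 6 (checkout): HEAD=topic@B [main=C topic=B work=C]
After op 7 (checkout): HEAD=main@C [main=C topic=B work=C]
After op 8 (reset): HEAD=main@B [main=B topic=B work=C]
After op 9 (commit): HEAD=main@D [main=D topic=B work=C]
After op 10 (reset): HEAD=main@A [main=A topic=B work=C]
After op 11 (commit): HEAD=main@E [main=E topic=B work=C]
ancestors(E) = {A,E}; B in? no
ancestors(D) = {A,B,D}; A in? yes
ancestors(D) = {A,B,D}; C in? no

Answer: no yes no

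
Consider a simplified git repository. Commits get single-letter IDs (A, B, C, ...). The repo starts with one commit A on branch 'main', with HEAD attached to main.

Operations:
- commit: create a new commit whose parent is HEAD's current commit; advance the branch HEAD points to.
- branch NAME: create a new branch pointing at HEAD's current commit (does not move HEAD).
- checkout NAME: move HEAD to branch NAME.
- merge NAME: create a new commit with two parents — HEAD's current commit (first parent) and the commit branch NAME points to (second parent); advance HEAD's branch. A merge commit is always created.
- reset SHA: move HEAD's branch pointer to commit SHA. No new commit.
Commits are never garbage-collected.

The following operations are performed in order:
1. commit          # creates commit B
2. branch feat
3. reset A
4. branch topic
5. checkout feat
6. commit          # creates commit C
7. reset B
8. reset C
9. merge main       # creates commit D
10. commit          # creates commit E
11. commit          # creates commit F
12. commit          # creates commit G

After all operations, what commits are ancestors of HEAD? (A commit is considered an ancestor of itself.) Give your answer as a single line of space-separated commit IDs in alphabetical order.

After op 1 (commit): HEAD=main@B [main=B]
After op 2 (branch): HEAD=main@B [feat=B main=B]
After op 3 (reset): HEAD=main@A [feat=B main=A]
After op 4 (branch): HEAD=main@A [feat=B main=A topic=A]
After op 5 (checkout): HEAD=feat@B [feat=B main=A topic=A]
After op 6 (commit): HEAD=feat@C [feat=C main=A topic=A]
After op 7 (reset): HEAD=feat@B [feat=B main=A topic=A]
After op 8 (reset): HEAD=feat@C [feat=C main=A topic=A]
After op 9 (merge): HEAD=feat@D [feat=D main=A topic=A]
After op 10 (commit): HEAD=feat@E [feat=E main=A topic=A]
After op 11 (commit): HEAD=feat@F [feat=F main=A topic=A]
After op 12 (commit): HEAD=feat@G [feat=G main=A topic=A]

Answer: A B C D E F G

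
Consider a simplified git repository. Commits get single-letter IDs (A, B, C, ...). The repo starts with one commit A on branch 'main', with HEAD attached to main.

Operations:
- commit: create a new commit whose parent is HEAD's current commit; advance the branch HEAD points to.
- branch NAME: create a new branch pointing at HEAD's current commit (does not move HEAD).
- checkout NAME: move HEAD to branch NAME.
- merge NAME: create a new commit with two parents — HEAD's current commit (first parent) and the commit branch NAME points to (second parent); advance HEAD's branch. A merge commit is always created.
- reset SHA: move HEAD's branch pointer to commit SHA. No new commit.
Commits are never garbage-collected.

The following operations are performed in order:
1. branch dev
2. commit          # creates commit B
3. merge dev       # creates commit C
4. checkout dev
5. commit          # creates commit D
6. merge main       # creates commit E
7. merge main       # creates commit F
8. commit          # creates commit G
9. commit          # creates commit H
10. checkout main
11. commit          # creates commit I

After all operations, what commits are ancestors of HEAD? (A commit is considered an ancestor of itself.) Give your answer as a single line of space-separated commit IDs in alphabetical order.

After op 1 (branch): HEAD=main@A [dev=A main=A]
After op 2 (commit): HEAD=main@B [dev=A main=B]
After op 3 (merge): HEAD=main@C [dev=A main=C]
After op 4 (checkout): HEAD=dev@A [dev=A main=C]
After op 5 (commit): HEAD=dev@D [dev=D main=C]
After op 6 (merge): HEAD=dev@E [dev=E main=C]
After op 7 (merge): HEAD=dev@F [dev=F main=C]
After op 8 (commit): HEAD=dev@G [dev=G main=C]
After op 9 (commit): HEAD=dev@H [dev=H main=C]
After op 10 (checkout): HEAD=main@C [dev=H main=C]
After op 11 (commit): HEAD=main@I [dev=H main=I]

Answer: A B C I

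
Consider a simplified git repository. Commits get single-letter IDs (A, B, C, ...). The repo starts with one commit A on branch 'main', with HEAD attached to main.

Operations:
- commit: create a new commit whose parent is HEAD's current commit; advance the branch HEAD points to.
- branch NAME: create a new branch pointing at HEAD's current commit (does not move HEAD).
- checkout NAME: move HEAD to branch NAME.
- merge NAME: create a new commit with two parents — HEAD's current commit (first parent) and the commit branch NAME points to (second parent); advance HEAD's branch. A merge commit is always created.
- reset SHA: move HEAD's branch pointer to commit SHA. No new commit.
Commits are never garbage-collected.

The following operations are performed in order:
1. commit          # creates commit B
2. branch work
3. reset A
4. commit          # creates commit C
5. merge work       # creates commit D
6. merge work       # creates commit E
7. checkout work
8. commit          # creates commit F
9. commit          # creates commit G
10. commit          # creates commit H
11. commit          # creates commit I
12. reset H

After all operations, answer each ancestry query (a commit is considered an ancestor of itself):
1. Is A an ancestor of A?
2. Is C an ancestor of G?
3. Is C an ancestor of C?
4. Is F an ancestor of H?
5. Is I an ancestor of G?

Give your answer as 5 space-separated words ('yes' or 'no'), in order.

Answer: yes no yes yes no

Derivation:
After op 1 (commit): HEAD=main@B [main=B]
After op 2 (branch): HEAD=main@B [main=B work=B]
After op 3 (reset): HEAD=main@A [main=A work=B]
After op 4 (commit): HEAD=main@C [main=C work=B]
After op 5 (merge): HEAD=main@D [main=D work=B]
After op 6 (merge): HEAD=main@E [main=E work=B]
After op 7 (checkout): HEAD=work@B [main=E work=B]
After op 8 (commit): HEAD=work@F [main=E work=F]
After op 9 (commit): HEAD=work@G [main=E work=G]
After op 10 (commit): HEAD=work@H [main=E work=H]
After op 11 (commit): HEAD=work@I [main=E work=I]
After op 12 (reset): HEAD=work@H [main=E work=H]
ancestors(A) = {A}; A in? yes
ancestors(G) = {A,B,F,G}; C in? no
ancestors(C) = {A,C}; C in? yes
ancestors(H) = {A,B,F,G,H}; F in? yes
ancestors(G) = {A,B,F,G}; I in? no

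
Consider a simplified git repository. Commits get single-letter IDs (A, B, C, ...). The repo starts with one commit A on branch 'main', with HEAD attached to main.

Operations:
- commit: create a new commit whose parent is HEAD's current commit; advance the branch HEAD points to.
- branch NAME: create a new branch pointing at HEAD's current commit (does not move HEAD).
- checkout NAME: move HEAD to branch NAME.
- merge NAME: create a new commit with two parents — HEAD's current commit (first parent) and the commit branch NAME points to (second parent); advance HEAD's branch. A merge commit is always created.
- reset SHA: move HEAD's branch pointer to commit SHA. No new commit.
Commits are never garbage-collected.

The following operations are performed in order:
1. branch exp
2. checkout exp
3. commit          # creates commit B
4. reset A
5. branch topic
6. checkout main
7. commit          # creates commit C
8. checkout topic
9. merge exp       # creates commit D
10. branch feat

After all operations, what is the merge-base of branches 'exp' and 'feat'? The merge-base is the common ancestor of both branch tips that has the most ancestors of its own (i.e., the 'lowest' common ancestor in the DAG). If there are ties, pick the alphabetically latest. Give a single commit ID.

Answer: A

Derivation:
After op 1 (branch): HEAD=main@A [exp=A main=A]
After op 2 (checkout): HEAD=exp@A [exp=A main=A]
After op 3 (commit): HEAD=exp@B [exp=B main=A]
After op 4 (reset): HEAD=exp@A [exp=A main=A]
After op 5 (branch): HEAD=exp@A [exp=A main=A topic=A]
After op 6 (checkout): HEAD=main@A [exp=A main=A topic=A]
After op 7 (commit): HEAD=main@C [exp=A main=C topic=A]
After op 8 (checkout): HEAD=topic@A [exp=A main=C topic=A]
After op 9 (merge): HEAD=topic@D [exp=A main=C topic=D]
After op 10 (branch): HEAD=topic@D [exp=A feat=D main=C topic=D]
ancestors(exp=A): ['A']
ancestors(feat=D): ['A', 'D']
common: ['A']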